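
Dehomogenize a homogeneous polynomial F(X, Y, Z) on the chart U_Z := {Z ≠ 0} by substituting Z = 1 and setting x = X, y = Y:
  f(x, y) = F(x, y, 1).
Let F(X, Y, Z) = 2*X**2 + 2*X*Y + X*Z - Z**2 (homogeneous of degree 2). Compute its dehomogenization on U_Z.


f(x, y) = 2*x**2 + 2*x*y + x - 1

On U_Z we set Z = 1. Each monomial c·X^i·Y^j·Z^k in F becomes c·x^i·y^j·1^k = c·x^i·y^j.
Substituting Z = 1: F(X, Y, 1) = 2*x**2 + 2*x*y + x - 1.
Note: deg(f) ≤ deg(F) = 2; strict inequality happens when F is divisible by Z (lost terms).


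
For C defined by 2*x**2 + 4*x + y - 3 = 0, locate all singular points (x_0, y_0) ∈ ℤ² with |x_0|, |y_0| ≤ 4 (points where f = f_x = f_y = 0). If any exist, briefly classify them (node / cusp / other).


No singular points in the scanned grid; C is smooth there.

Compute partial derivatives:
  f_x = 4*x + 4.
  f_y = 1.
f_y = 1 is a nonzero constant, so f_y never vanishes: no point (x, y) can satisfy f = f_x = f_y = 0. In particular no (x, y) ∈ {−4, ..., 4}² is singular; the curve is smooth.


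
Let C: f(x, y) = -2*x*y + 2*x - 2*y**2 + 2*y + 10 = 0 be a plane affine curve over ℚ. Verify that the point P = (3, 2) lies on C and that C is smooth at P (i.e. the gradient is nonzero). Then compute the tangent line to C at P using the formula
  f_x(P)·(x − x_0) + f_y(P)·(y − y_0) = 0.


Tangent line at P: -2*x - 12*y + 30 = 0.

Step 1: f(3, 2) = 0, so P lies on C.
Step 2: partial derivatives
  f_x(x, y) = 2 - 2*y, f_y(x, y) = -2*x - 4*y + 2.
  f_x(P) = -2, f_y(P) = -12 (gradient nonzero, so P is smooth).
Step 3: tangent line at P: -2·(x − 3) + -12·(y − 2) = 0.
Expanding: -2*x - 12*y + 30 = 0.


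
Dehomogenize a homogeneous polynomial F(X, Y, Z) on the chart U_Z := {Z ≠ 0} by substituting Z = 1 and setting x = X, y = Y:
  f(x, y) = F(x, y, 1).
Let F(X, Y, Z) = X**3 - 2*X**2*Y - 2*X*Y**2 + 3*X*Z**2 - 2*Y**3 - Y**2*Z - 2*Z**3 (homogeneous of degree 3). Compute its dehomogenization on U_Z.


f(x, y) = x**3 - 2*x**2*y - 2*x*y**2 + 3*x - 2*y**3 - y**2 - 2

On U_Z we set Z = 1. Each monomial c·X^i·Y^j·Z^k in F becomes c·x^i·y^j·1^k = c·x^i·y^j.
Substituting Z = 1: F(X, Y, 1) = x**3 - 2*x**2*y - 2*x*y**2 + 3*x - 2*y**3 - y**2 - 2.
Note: deg(f) ≤ deg(F) = 3; strict inequality happens when F is divisible by Z (lost terms).


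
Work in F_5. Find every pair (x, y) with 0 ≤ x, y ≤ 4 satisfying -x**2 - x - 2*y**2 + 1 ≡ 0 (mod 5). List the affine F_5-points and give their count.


Affine F_5-points: {(2, 0)}; count = 1.

For each of the 25 pairs (x, y) ∈ F_5², evaluate f(x, y) mod 5. Record the zeros.
  x = 0: [0↦1, 1↦4, 2↦3, 3↦3, 4↦4]  zeros at y ∈ ∅
  x = 1: [0↦4, 1↦2, 2↦1, 3↦1, 4↦2]  zeros at y ∈ ∅
  x = 2: [0↦0, 1↦3, 2↦2, 3↦2, 4↦3]  zeros at y ∈ {0}
  x = 3: [0↦4, 1↦2, 2↦1, 3↦1, 4↦2]  zeros at y ∈ ∅
  x = 4: [0↦1, 1↦4, 2↦3, 3↦3, 4↦4]  zeros at y ∈ ∅
Collecting zeros: affine points = {(2, 0)}.
Total count |C(F_5)_aff| = 1.


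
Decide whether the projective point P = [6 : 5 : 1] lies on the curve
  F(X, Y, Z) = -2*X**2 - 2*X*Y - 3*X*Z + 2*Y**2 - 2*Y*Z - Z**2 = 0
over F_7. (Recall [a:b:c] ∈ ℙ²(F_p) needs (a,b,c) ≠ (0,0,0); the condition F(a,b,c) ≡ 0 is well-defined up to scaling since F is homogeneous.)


F(6,5,1) ≡ 1 (mod 7); P is NOT on the curve.

Evaluate F(6, 5, 1) term-by-term (mod 7).
  -2*X**2 ↦ -2·36·1·1 = -72
  -2*X*Y ↦ -2·6·5·1 = -60
  -3*X*Z ↦ -3·6·1·1 = -18
  2*Y**2 ↦ 2·1·25·1 = 50
  -2*Y*Z ↦ -2·1·5·1 = -10
  -Z**2 ↦ -1·1·1·1 = -1
Sum: F(6, 5, 1) = (-72) + (-60) + (-18) + (50) + (-10) + (-1) = -111.
Reducing mod 7: -111 ≡ 1 (mod 7).
Since F(a, b, c) ≡ 1 ≠ 0 (mod 7), P does NOT lie on the curve.


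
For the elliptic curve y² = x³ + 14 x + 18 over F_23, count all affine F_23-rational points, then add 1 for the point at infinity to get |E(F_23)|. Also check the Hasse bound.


Affine points = {(0, 8), (0, 15), (2, 10), (2, 13), (3, 8), (3, 15), (4, 0), (5, 11), (5, 12), (10, 10), (10, 13), (11, 10), (11, 13), (19, 6), (19, 17), (20, 8), (20, 15), (22, 7), (22, 16)}; affine count = 19; |E(F_23)| = 20.

Discriminant check: Δ ∝ 4a³ + 27b² = 4·14³ + 27·18² = 4·2744 + 27·324 ≡ 13 (mod 23). Nonzero ⇒ E is nonsingular.
For each x ∈ F_23, compute rhs = x³ + 14·x + 18 mod 23, then count y ∈ F_23 with y² ≡ rhs.
  x = 0: rhs = 18, matching y values: 8, 15 (2 points).
  x = 1: rhs = 10, matching y values: none (0 points).
  x = 2: rhs = 8, matching y values: 10, 13 (2 points).
  x = 3: rhs = 18, matching y values: 8, 15 (2 points).
  x = 4: rhs = 0, matching y values: 0 (1 points).
  x = 5: rhs = 6, matching y values: 11, 12 (2 points).
  x = 6: rhs = 19, matching y values: none (0 points).
  x = 7: rhs = 22, matching y values: none (0 points).
  x = 8: rhs = 21, matching y values: none (0 points).
  x = 9: rhs = 22, matching y values: none (0 points).
  x = 10: rhs = 8, matching y values: 10, 13 (2 points).
  x = 11: rhs = 8, matching y values: 10, 13 (2 points).
  x = 12: rhs = 5, matching y values: none (0 points).
  x = 13: rhs = 5, matching y values: none (0 points).
  x = 14: rhs = 14, matching y values: none (0 points).
  x = 15: rhs = 15, matching y values: none (0 points).
  x = 16: rhs = 14, matching y values: none (0 points).
  x = 17: rhs = 17, matching y values: none (0 points).
  x = 18: rhs = 7, matching y values: none (0 points).
  x = 19: rhs = 13, matching y values: 6, 17 (2 points).
  x = 20: rhs = 18, matching y values: 8, 15 (2 points).
  x = 21: rhs = 5, matching y values: none (0 points).
  x = 22: rhs = 3, matching y values: 7, 16 (2 points).
Total affine count: 19.
Full point count |E(F_23)| = 19 + 1 = 20.
Hasse bound: |20 − (23+1)| = |-4| = 4 ≤ 2√23 ≈ 9.5917 ✓.


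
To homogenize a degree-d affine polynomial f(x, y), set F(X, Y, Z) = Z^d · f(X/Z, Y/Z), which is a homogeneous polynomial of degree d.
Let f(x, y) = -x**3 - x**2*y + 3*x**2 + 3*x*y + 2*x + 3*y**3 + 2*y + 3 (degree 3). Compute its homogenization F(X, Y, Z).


F(X, Y, Z) = -X**3 - X**2*Y + 3*X**2*Z + 3*X*Y*Z + 2*X*Z**2 + 3*Y**3 + 2*Y*Z**2 + 3*Z**3

deg(f) = 3.
Substitute x = X/Z, y = Y/Z into f, then multiply by Z^3.
  monomial -1·x^3·y^0 ↦ -1·X^3·Y^0·Z^0.
  monomial -1·x^2·y^1 ↦ -1·X^2·Y^1·Z^0.
  monomial 3·x^2·y^0 ↦ 3·X^2·Y^0·Z^1.
  monomial 3·x^1·y^1 ↦ 3·X^1·Y^1·Z^1.
  monomial 2·x^1·y^0 ↦ 2·X^1·Y^0·Z^2.
  monomial 3·x^0·y^3 ↦ 3·X^0·Y^3·Z^0.
  monomial 2·x^0·y^1 ↦ 2·X^0·Y^1·Z^2.
  monomial 3·x^0·y^0 ↦ 3·X^0·Y^0·Z^3.
Collecting: F(X, Y, Z) = -X**3 - X**2*Y + 3*X**2*Z + 3*X*Y*Z + 2*X*Z**2 + 3*Y**3 + 2*Y*Z**2 + 3*Z**3.


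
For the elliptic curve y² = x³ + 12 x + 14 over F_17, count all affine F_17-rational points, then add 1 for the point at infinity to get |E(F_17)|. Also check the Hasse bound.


Affine points = {(3, 3), (3, 14), (6, 8), (6, 9), (7, 4), (7, 13), (9, 1), (9, 16), (11, 7), (11, 10), (12, 4), (12, 13), (13, 2), (13, 15), (14, 6), (14, 11), (15, 4), (15, 13), (16, 1), (16, 16)}; affine count = 20; |E(F_17)| = 21.

Discriminant check: Δ ∝ 4a³ + 27b² = 4·12³ + 27·14² = 4·1728 + 27·196 ≡ 15 (mod 17). Nonzero ⇒ E is nonsingular.
For each x ∈ F_17, compute rhs = x³ + 12·x + 14 mod 17, then count y ∈ F_17 with y² ≡ rhs.
  x = 0: rhs = 14, matching y values: none (0 points).
  x = 1: rhs = 10, matching y values: none (0 points).
  x = 2: rhs = 12, matching y values: none (0 points).
  x = 3: rhs = 9, matching y values: 3, 14 (2 points).
  x = 4: rhs = 7, matching y values: none (0 points).
  x = 5: rhs = 12, matching y values: none (0 points).
  x = 6: rhs = 13, matching y values: 8, 9 (2 points).
  x = 7: rhs = 16, matching y values: 4, 13 (2 points).
  x = 8: rhs = 10, matching y values: none (0 points).
  x = 9: rhs = 1, matching y values: 1, 16 (2 points).
  x = 10: rhs = 12, matching y values: none (0 points).
  x = 11: rhs = 15, matching y values: 7, 10 (2 points).
  x = 12: rhs = 16, matching y values: 4, 13 (2 points).
  x = 13: rhs = 4, matching y values: 2, 15 (2 points).
  x = 14: rhs = 2, matching y values: 6, 11 (2 points).
  x = 15: rhs = 16, matching y values: 4, 13 (2 points).
  x = 16: rhs = 1, matching y values: 1, 16 (2 points).
Total affine count: 20.
Full point count |E(F_17)| = 20 + 1 = 21.
Hasse bound: |21 − (17+1)| = |3| = 3 ≤ 2√17 ≈ 8.2462 ✓.


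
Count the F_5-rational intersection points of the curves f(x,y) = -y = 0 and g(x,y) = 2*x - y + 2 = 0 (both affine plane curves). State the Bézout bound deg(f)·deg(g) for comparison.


Common zeros: {(4, 0)}; count = 1; Bézout bound = 1.

deg(f) = 1, deg(g) = 1, so Bézout bound = 1.
Scan x ∈ F_5. For each x, list the y ∈ F_5 with f(x, y) ≡ 0 and those with g(x, y) ≡ 0 (mod 5); the common zeros in that column are the intersection.
  x = 0: f ≡ 0 at y ∈ {0}; g ≡ 0 at y ∈ {2}; common: ∅.
  x = 1: f ≡ 0 at y ∈ {0}; g ≡ 0 at y ∈ {4}; common: ∅.
  x = 2: f ≡ 0 at y ∈ {0}; g ≡ 0 at y ∈ {1}; common: ∅.
  x = 3: f ≡ 0 at y ∈ {0}; g ≡ 0 at y ∈ {3}; common: ∅.
  x = 4: f ≡ 0 at y ∈ {0}; g ≡ 0 at y ∈ {0}; common: {0}.
Collecting: common zeros = {(4, 0)}, so the count is 1.
Comparison with the Bézout bound: 1 ≤ 1 = deg(f)·deg(g), as expected for curves with no common component (the bound is attained).


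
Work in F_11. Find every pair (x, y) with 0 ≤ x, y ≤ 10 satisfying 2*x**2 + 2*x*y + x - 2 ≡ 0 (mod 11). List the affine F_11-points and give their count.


Affine F_11-points: {(1, 5), (2, 9), (3, 6), (4, 4), (5, 9), (6, 1), (7, 6), (8, 4), (9, 1), (10, 5)}; count = 10.

For each of the 121 pairs (x, y) ∈ F_11², evaluate f(x, y) mod 11. Record the zeros.
  x = 0: [0↦9, 1↦9, 2↦9, 3↦9, 4↦9, 5↦9, 6↦9, 7↦9, 8↦9, 9↦9, 10↦9]  zeros at y ∈ ∅
  x = 1: [0↦1, 1↦3, 2↦5, 3↦7, 4↦9, 5↦0, 6↦2, 7↦4, 8↦6, 9↦8, 10↦10]  zeros at y ∈ {5}
  x = 2: [0↦8, 1↦1, 2↦5, 3↦9, 4↦2, 5↦6, 6↦10, 7↦3, 8↦7, 9↦0, 10↦4]  zeros at y ∈ {9}
  x = 3: [0↦8, 1↦3, 2↦9, 3↦4, 4↦10, 5↦5, 6↦0, 7↦6, 8↦1, 9↦7, 10↦2]  zeros at y ∈ {6}
  x = 4: [0↦1, 1↦9, 2↦6, 3↦3, 4↦0, 5↦8, 6↦5, 7↦2, 8↦10, 9↦7, 10↦4]  zeros at y ∈ {4}
  x = 5: [0↦9, 1↦8, 2↦7, 3↦6, 4↦5, 5↦4, 6↦3, 7↦2, 8↦1, 9↦0, 10↦10]  zeros at y ∈ {9}
  x = 6: [0↦10, 1↦0, 2↦1, 3↦2, 4↦3, 5↦4, 6↦5, 7↦6, 8↦7, 9↦8, 10↦9]  zeros at y ∈ {1}
  x = 7: [0↦4, 1↦7, 2↦10, 3↦2, 4↦5, 5↦8, 6↦0, 7↦3, 8↦6, 9↦9, 10↦1]  zeros at y ∈ {6}
  x = 8: [0↦2, 1↦7, 2↦1, 3↦6, 4↦0, 5↦5, 6↦10, 7↦4, 8↦9, 9↦3, 10↦8]  zeros at y ∈ {4}
  x = 9: [0↦4, 1↦0, 2↦7, 3↦3, 4↦10, 5↦6, 6↦2, 7↦9, 8↦5, 9↦1, 10↦8]  zeros at y ∈ {1}
  x = 10: [0↦10, 1↦8, 2↦6, 3↦4, 4↦2, 5↦0, 6↦9, 7↦7, 8↦5, 9↦3, 10↦1]  zeros at y ∈ {5}
Collecting zeros: affine points = {(1, 5), (2, 9), (3, 6), (4, 4), (5, 9), (6, 1), (7, 6), (8, 4), (9, 1), (10, 5)}.
Total count |C(F_11)_aff| = 10.


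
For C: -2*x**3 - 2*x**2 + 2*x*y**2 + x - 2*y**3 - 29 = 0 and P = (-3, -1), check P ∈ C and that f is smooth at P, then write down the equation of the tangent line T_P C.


Tangent line at P: -39*x + 6*y - 111 = 0.

Step 1: f(-3, -1) = 0, so P lies on C.
Step 2: partial derivatives
  f_x(x, y) = -6*x**2 - 4*x + 2*y**2 + 1, f_y(x, y) = 4*x*y - 6*y**2.
  f_x(P) = -39, f_y(P) = 6 (gradient nonzero, so P is smooth).
Step 3: tangent line at P: -39·(x − -3) + 6·(y − -1) = 0.
Expanding: -39*x + 6*y - 111 = 0.


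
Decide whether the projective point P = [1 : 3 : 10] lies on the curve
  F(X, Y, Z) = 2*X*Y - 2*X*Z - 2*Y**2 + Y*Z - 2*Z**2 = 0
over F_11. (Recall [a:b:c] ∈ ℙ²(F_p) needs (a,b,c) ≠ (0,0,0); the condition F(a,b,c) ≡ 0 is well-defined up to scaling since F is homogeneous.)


F(1,3,10) ≡ 7 (mod 11); P is NOT on the curve.

Evaluate F(1, 3, 10) term-by-term (mod 11).
  2*X*Y ↦ 2·1·3·1 = 6
  -2*X*Z ↦ -2·1·1·10 = -20
  -2*Y**2 ↦ -2·1·9·1 = -18
  Y*Z ↦ 1·1·3·10 = 30
  -2*Z**2 ↦ -2·1·1·100 = -200
Sum: F(1, 3, 10) = (6) + (-20) + (-18) + (30) + (-200) = -202.
Reducing mod 11: -202 ≡ 7 (mod 11).
Since F(a, b, c) ≡ 7 ≠ 0 (mod 11), P does NOT lie on the curve.


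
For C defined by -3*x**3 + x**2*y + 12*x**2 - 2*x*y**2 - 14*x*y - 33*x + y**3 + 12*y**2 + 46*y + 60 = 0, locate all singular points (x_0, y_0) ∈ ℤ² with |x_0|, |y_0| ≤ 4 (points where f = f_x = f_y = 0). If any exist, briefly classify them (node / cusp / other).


Singular points: {(1, -3)}; classification: cusp.

Compute partial derivatives:
  f_x = -9*x**2 + 2*x*y + 24*x - 2*y**2 - 14*y - 33.
  f_y = x**2 - 4*x*y - 14*x + 3*y**2 + 24*y + 46.
Scan x_0 ∈ {−4, ..., 4}. For each x_0, f_y(x_0, y) is a polynomial in y; find its integer roots y ∈ {−4, ..., 4}, then test f_x and f at those candidates.
  x = -4: f_y(-4, y) = 3*y**2 + 40*y + 118; no integer root y with |y| ≤ 4.
  x = -3: f_y(-3, y) = 3*y**2 + 36*y + 97; no integer root y with |y| ≤ 4.
  x = -2: f_y(-2, y) = 3*y**2 + 32*y + 78; no integer root y with |y| ≤ 4.
  x = -1: f_y(-1, y) = 3*y**2 + 28*y + 61; no integer root y with |y| ≤ 4.
  x = 0: f_y(0, y) = 3*y**2 + 24*y + 46; no integer root y with |y| ≤ 4.
  x = 1: f_y(1, y) = 3*y**2 + 20*y + 33; vanishes at y ∈ {-3}. (1, -3): f_x = 0, f = 0 — SINGULAR.
  x = 2: f_y(2, y) = 3*y**2 + 16*y + 22; no integer root y with |y| ≤ 4.
  x = 3: f_y(3, y) = 3*y**2 + 12*y + 13; no integer root y with |y| ≤ 4.
  x = 4: f_y(4, y) = 3*y**2 + 8*y + 6; no integer root y with |y| ≤ 4.
Only singular point on the grid: (1, -3).
Classify: substitute x = 1 + u, y = -3 + v and expand: f = -3*u**3 + u**2*v - 2*u*v**2 + v**3 + v**2.
No constant or linear terms (consistent with a singular point). Quadratic part: v**2. Cubic part: -3*u**3 + u**2*v - 2*u*v**2 + v**3.
The quadratic part v**2 is a perfect square, so there is a single (double) tangent line v = 0, i.e. y = -3. Restricting the cubic part to that line (v = 0) leaves -3*u**3 ≠ 0, so f is not divisible by v and the branch is v² ≈ 3*u**3 to lowest order — this is a cusp.
Classification: cusp.


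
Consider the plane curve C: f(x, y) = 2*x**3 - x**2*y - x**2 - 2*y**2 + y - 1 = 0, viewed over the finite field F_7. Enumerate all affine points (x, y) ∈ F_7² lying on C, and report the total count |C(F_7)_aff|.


Affine F_7-points: {(0, 2), (1, 0), (4, 5), (5, 0), (5, 2)}; count = 5.

For each of the 49 pairs (x, y) ∈ F_7², evaluate f(x, y) mod 7. Record the zeros.
  x = 0: [0↦6, 1↦5, 2↦0, 3↦5, 4↦6, 5↦3, 6↦3]  zeros at y ∈ {2}
  x = 1: [0↦0, 1↦5, 2↦6, 3↦3, 4↦3, 5↦6, 6↦5]  zeros at y ∈ {0}
  x = 2: [0↦4, 1↦6, 2↦4, 3↦5, 4↦2, 5↦2, 6↦5]  zeros at y ∈ ∅
  x = 3: [0↦2, 1↦6, 2↦6, 3↦2, 4↦1, 5↦3, 6↦1]  zeros at y ∈ ∅
  x = 4: [0↦6, 1↦3, 2↦3, 3↦6, 4↦5, 5↦0, 6↦5]  zeros at y ∈ {5}
  x = 5: [0↦0, 1↦2, 2↦0, 3↦1, 4↦5, 5↦5, 6↦1]  zeros at y ∈ {0, 2}
  x = 6: [0↦3, 1↦1, 2↦2, 3↦6, 4↦6, 5↦2, 6↦1]  zeros at y ∈ ∅
Collecting zeros: affine points = {(0, 2), (1, 0), (4, 5), (5, 0), (5, 2)}.
Total count |C(F_7)_aff| = 5.


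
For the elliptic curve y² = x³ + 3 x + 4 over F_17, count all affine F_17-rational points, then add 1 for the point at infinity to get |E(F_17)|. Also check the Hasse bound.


Affine points = {(0, 2), (0, 15), (1, 5), (1, 12), (2, 1), (2, 16), (5, 5), (5, 12), (6, 0), (8, 8), (8, 9), (11, 5), (11, 12), (12, 0), (13, 8), (13, 9), (14, 6), (14, 11), (16, 0)}; affine count = 19; |E(F_17)| = 20.

Discriminant check: Δ ∝ 4a³ + 27b² = 4·3³ + 27·4² = 4·27 + 27·16 ≡ 13 (mod 17). Nonzero ⇒ E is nonsingular.
For each x ∈ F_17, compute rhs = x³ + 3·x + 4 mod 17, then count y ∈ F_17 with y² ≡ rhs.
  x = 0: rhs = 4, matching y values: 2, 15 (2 points).
  x = 1: rhs = 8, matching y values: 5, 12 (2 points).
  x = 2: rhs = 1, matching y values: 1, 16 (2 points).
  x = 3: rhs = 6, matching y values: none (0 points).
  x = 4: rhs = 12, matching y values: none (0 points).
  x = 5: rhs = 8, matching y values: 5, 12 (2 points).
  x = 6: rhs = 0, matching y values: 0 (1 points).
  x = 7: rhs = 11, matching y values: none (0 points).
  x = 8: rhs = 13, matching y values: 8, 9 (2 points).
  x = 9: rhs = 12, matching y values: none (0 points).
  x = 10: rhs = 14, matching y values: none (0 points).
  x = 11: rhs = 8, matching y values: 5, 12 (2 points).
  x = 12: rhs = 0, matching y values: 0 (1 points).
  x = 13: rhs = 13, matching y values: 8, 9 (2 points).
  x = 14: rhs = 2, matching y values: 6, 11 (2 points).
  x = 15: rhs = 7, matching y values: none (0 points).
  x = 16: rhs = 0, matching y values: 0 (1 points).
Total affine count: 19.
Full point count |E(F_17)| = 19 + 1 = 20.
Hasse bound: |20 − (17+1)| = |2| = 2 ≤ 2√17 ≈ 8.2462 ✓.


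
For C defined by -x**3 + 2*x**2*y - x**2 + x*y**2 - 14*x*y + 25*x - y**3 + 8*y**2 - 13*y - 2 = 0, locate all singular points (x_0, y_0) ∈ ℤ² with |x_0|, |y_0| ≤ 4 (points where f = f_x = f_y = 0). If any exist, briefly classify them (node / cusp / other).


Singular points: {(2, 3)}; classification: node.

Compute partial derivatives:
  f_x = -3*x**2 + 4*x*y - 2*x + y**2 - 14*y + 25.
  f_y = 2*x**2 + 2*x*y - 14*x - 3*y**2 + 16*y - 13.
Scan x_0 ∈ {−4, ..., 4}. For each x_0, f_y(x_0, y) is a polynomial in y; find its integer roots y ∈ {−4, ..., 4}, then test f_x and f at those candidates.
  x = -4: f_y(-4, y) = -3*y**2 + 8*y + 75; no integer root y with |y| ≤ 4.
  x = -3: f_y(-3, y) = -3*y**2 + 10*y + 47; no integer root y with |y| ≤ 4.
  x = -2: f_y(-2, y) = -3*y**2 + 12*y + 23; no integer root y with |y| ≤ 4.
  x = -1: f_y(-1, y) = -3*y**2 + 14*y + 3; no integer root y with |y| ≤ 4.
  x = 0: f_y(0, y) = -3*y**2 + 16*y - 13; vanishes at y ∈ {1}. (0, 1): f_x = 12 ≠ 0.
  x = 1: f_y(1, y) = -3*y**2 + 18*y - 25; no integer root y with |y| ≤ 4.
  x = 2: f_y(2, y) = -3*y**2 + 20*y - 33; vanishes at y ∈ {3}. (2, 3): f_x = 0, f = 0 — SINGULAR.
  x = 3: f_y(3, y) = -3*y**2 + 22*y - 37; no integer root y with |y| ≤ 4.
  x = 4: f_y(4, y) = -3*y**2 + 24*y - 37; no integer root y with |y| ≤ 4.
Only singular point on the grid: (2, 3).
Classify: substitute x = 2 + u, y = 3 + v and expand: f = -u**3 + 2*u**2*v - u**2 + u*v**2 - v**3 + v**2.
No constant or linear terms (consistent with a singular point). Quadratic part: -u**2 + v**2. Cubic part: -u**3 + 2*u**2*v + u*v**2 - v**3.
The quadratic part v**2 - u**2 = (v − u)(v + u) splits into two distinct linear factors, so there are two distinct tangent lines y − 3 = ±(x − 2) — this is a node (ordinary double point).
Classification: node.


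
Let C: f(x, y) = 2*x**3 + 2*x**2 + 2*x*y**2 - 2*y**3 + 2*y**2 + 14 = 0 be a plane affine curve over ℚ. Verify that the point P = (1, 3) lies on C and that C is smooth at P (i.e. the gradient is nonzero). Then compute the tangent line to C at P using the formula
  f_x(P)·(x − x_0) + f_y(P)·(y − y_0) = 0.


Tangent line at P: 28*x - 30*y + 62 = 0.

Step 1: f(1, 3) = 0, so P lies on C.
Step 2: partial derivatives
  f_x(x, y) = 6*x**2 + 4*x + 2*y**2, f_y(x, y) = 4*x*y - 6*y**2 + 4*y.
  f_x(P) = 28, f_y(P) = -30 (gradient nonzero, so P is smooth).
Step 3: tangent line at P: 28·(x − 1) + -30·(y − 3) = 0.
Expanding: 28*x - 30*y + 62 = 0.


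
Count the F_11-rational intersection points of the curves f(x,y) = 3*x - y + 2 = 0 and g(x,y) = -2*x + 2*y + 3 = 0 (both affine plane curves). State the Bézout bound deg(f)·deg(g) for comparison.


Common zeros: {(1, 5)}; count = 1; Bézout bound = 1.

deg(f) = 1, deg(g) = 1, so Bézout bound = 1.
Scan x ∈ F_11. For each x, list the y ∈ F_11 with f(x, y) ≡ 0 and those with g(x, y) ≡ 0 (mod 11); the common zeros in that column are the intersection.
  x = 0: f ≡ 0 at y ∈ {2}; g ≡ 0 at y ∈ {4}; common: ∅.
  x = 1: f ≡ 0 at y ∈ {5}; g ≡ 0 at y ∈ {5}; common: {5}.
  x = 2: f ≡ 0 at y ∈ {8}; g ≡ 0 at y ∈ {6}; common: ∅.
  x = 3: f ≡ 0 at y ∈ {0}; g ≡ 0 at y ∈ {7}; common: ∅.
  x = 4: f ≡ 0 at y ∈ {3}; g ≡ 0 at y ∈ {8}; common: ∅.
  x = 5: f ≡ 0 at y ∈ {6}; g ≡ 0 at y ∈ {9}; common: ∅.
  x = 6: f ≡ 0 at y ∈ {9}; g ≡ 0 at y ∈ {10}; common: ∅.
  x = 7: f ≡ 0 at y ∈ {1}; g ≡ 0 at y ∈ {0}; common: ∅.
  x = 8: f ≡ 0 at y ∈ {4}; g ≡ 0 at y ∈ {1}; common: ∅.
  x = 9: f ≡ 0 at y ∈ {7}; g ≡ 0 at y ∈ {2}; common: ∅.
  x = 10: f ≡ 0 at y ∈ {10}; g ≡ 0 at y ∈ {3}; common: ∅.
Collecting: common zeros = {(1, 5)}, so the count is 1.
Comparison with the Bézout bound: 1 ≤ 1 = deg(f)·deg(g), as expected for curves with no common component (the bound is attained).


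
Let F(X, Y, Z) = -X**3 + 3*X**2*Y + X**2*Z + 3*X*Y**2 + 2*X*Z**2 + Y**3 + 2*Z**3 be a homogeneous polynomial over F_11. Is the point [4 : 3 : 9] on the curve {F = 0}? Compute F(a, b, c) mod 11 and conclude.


F(4,3,9) ≡ 1 (mod 11); P is NOT on the curve.

Evaluate F(4, 3, 9) term-by-term (mod 11).
  -X**3 ↦ -1·64·1·1 = -64
  3*X**2*Y ↦ 3·16·3·1 = 144
  X**2*Z ↦ 1·16·1·9 = 144
  3*X*Y**2 ↦ 3·4·9·1 = 108
  2*X*Z**2 ↦ 2·4·1·81 = 648
  Y**3 ↦ 1·1·27·1 = 27
  2*Z**3 ↦ 2·1·1·729 = 1458
Sum: F(4, 3, 9) = (-64) + (144) + (144) + (108) + (648) + (27) + (1458) = 2465.
Reducing mod 11: 2465 ≡ 1 (mod 11).
Since F(a, b, c) ≡ 1 ≠ 0 (mod 11), P does NOT lie on the curve.


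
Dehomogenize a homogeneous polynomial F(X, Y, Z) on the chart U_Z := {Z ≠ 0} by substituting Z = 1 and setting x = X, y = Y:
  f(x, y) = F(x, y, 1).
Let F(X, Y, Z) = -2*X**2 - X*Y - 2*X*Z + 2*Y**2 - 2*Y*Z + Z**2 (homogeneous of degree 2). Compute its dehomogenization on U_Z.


f(x, y) = -2*x**2 - x*y - 2*x + 2*y**2 - 2*y + 1

On U_Z we set Z = 1. Each monomial c·X^i·Y^j·Z^k in F becomes c·x^i·y^j·1^k = c·x^i·y^j.
Substituting Z = 1: F(X, Y, 1) = -2*x**2 - x*y - 2*x + 2*y**2 - 2*y + 1.
Note: deg(f) ≤ deg(F) = 2; strict inequality happens when F is divisible by Z (lost terms).


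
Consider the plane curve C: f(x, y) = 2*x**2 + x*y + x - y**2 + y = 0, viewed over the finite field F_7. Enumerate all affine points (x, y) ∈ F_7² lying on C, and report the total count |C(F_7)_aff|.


Affine F_7-points: {(0, 0), (0, 1), (1, 3), (1, 6), (2, 5), (3, 0), (3, 4), (4, 2), (4, 3), (5, 2), (5, 4), (6, 1), (6, 6)}; count = 13.

For each of the 49 pairs (x, y) ∈ F_7², evaluate f(x, y) mod 7. Record the zeros.
  x = 0: [0↦0, 1↦0, 2↦5, 3↦1, 4↦2, 5↦1, 6↦5]  zeros at y ∈ {0, 1}
  x = 1: [0↦3, 1↦4, 2↦3, 3↦0, 4↦2, 5↦2, 6↦0]  zeros at y ∈ {3, 6}
  x = 2: [0↦3, 1↦5, 2↦5, 3↦3, 4↦6, 5↦0, 6↦6]  zeros at y ∈ {5}
  x = 3: [0↦0, 1↦3, 2↦4, 3↦3, 4↦0, 5↦2, 6↦2]  zeros at y ∈ {0, 4}
  x = 4: [0↦1, 1↦5, 2↦0, 3↦0, 4↦5, 5↦1, 6↦2]  zeros at y ∈ {2, 3}
  x = 5: [0↦6, 1↦4, 2↦0, 3↦1, 4↦0, 5↦4, 6↦6]  zeros at y ∈ {2, 4}
  x = 6: [0↦1, 1↦0, 2↦4, 3↦6, 4↦6, 5↦4, 6↦0]  zeros at y ∈ {1, 6}
Collecting zeros: affine points = {(0, 0), (0, 1), (1, 3), (1, 6), (2, 5), (3, 0), (3, 4), (4, 2), (4, 3), (5, 2), (5, 4), (6, 1), (6, 6)}.
Total count |C(F_7)_aff| = 13.


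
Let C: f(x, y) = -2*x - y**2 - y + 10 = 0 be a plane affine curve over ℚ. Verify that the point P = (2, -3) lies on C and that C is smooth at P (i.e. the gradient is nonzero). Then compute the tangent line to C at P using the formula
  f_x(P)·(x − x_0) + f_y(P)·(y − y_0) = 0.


Tangent line at P: -2*x + 5*y + 19 = 0.

Step 1: f(2, -3) = 0, so P lies on C.
Step 2: partial derivatives
  f_x(x, y) = -2, f_y(x, y) = -2*y - 1.
  f_x(P) = -2, f_y(P) = 5 (gradient nonzero, so P is smooth).
Step 3: tangent line at P: -2·(x − 2) + 5·(y − -3) = 0.
Expanding: -2*x + 5*y + 19 = 0.


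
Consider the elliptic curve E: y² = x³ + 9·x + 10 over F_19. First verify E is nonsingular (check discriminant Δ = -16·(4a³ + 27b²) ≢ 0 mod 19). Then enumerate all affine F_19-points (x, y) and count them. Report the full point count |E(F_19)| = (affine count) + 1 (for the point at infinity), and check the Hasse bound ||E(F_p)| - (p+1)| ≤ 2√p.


Affine points = {(1, 1), (1, 18), (2, 6), (2, 13), (3, 8), (3, 11), (5, 3), (5, 16), (7, 6), (7, 13), (8, 9), (8, 10), (10, 6), (10, 13), (13, 5), (13, 14), (14, 7), (14, 12), (15, 9), (15, 10), (18, 0)}; affine count = 21; |E(F_19)| = 22.

Discriminant check: Δ ∝ 4a³ + 27b² = 4·9³ + 27·10² = 4·729 + 27·100 ≡ 11 (mod 19). Nonzero ⇒ E is nonsingular.
For each x ∈ F_19, compute rhs = x³ + 9·x + 10 mod 19, then count y ∈ F_19 with y² ≡ rhs.
  x = 0: rhs = 10, matching y values: none (0 points).
  x = 1: rhs = 1, matching y values: 1, 18 (2 points).
  x = 2: rhs = 17, matching y values: 6, 13 (2 points).
  x = 3: rhs = 7, matching y values: 8, 11 (2 points).
  x = 4: rhs = 15, matching y values: none (0 points).
  x = 5: rhs = 9, matching y values: 3, 16 (2 points).
  x = 6: rhs = 14, matching y values: none (0 points).
  x = 7: rhs = 17, matching y values: 6, 13 (2 points).
  x = 8: rhs = 5, matching y values: 9, 10 (2 points).
  x = 9: rhs = 3, matching y values: none (0 points).
  x = 10: rhs = 17, matching y values: 6, 13 (2 points).
  x = 11: rhs = 15, matching y values: none (0 points).
  x = 12: rhs = 3, matching y values: none (0 points).
  x = 13: rhs = 6, matching y values: 5, 14 (2 points).
  x = 14: rhs = 11, matching y values: 7, 12 (2 points).
  x = 15: rhs = 5, matching y values: 9, 10 (2 points).
  x = 16: rhs = 13, matching y values: none (0 points).
  x = 17: rhs = 3, matching y values: none (0 points).
  x = 18: rhs = 0, matching y values: 0 (1 points).
Total affine count: 21.
Full point count |E(F_19)| = 21 + 1 = 22.
Hasse bound: |22 − (19+1)| = |2| = 2 ≤ 2√19 ≈ 8.7178 ✓.


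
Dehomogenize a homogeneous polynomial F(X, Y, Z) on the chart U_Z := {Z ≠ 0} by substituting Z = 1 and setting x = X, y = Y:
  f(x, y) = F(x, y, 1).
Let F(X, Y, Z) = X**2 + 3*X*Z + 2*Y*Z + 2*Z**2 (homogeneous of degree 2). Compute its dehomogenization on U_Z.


f(x, y) = x**2 + 3*x + 2*y + 2

On U_Z we set Z = 1. Each monomial c·X^i·Y^j·Z^k in F becomes c·x^i·y^j·1^k = c·x^i·y^j.
Substituting Z = 1: F(X, Y, 1) = x**2 + 3*x + 2*y + 2.
Note: deg(f) ≤ deg(F) = 2; strict inequality happens when F is divisible by Z (lost terms).


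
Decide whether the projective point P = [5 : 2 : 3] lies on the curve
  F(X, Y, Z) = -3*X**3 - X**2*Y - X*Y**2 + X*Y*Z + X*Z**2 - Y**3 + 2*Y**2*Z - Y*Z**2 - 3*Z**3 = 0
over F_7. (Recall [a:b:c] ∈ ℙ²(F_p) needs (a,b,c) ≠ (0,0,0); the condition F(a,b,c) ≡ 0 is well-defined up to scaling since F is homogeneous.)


F(5,2,3) ≡ 2 (mod 7); P is NOT on the curve.

Evaluate F(5, 2, 3) term-by-term (mod 7).
  -3*X**3 ↦ -3·125·1·1 = -375
  -X**2*Y ↦ -1·25·2·1 = -50
  -X*Y**2 ↦ -1·5·4·1 = -20
  X*Y*Z ↦ 1·5·2·3 = 30
  X*Z**2 ↦ 1·5·1·9 = 45
  -Y**3 ↦ -1·1·8·1 = -8
  2*Y**2*Z ↦ 2·1·4·3 = 24
  -Y*Z**2 ↦ -1·1·2·9 = -18
  -3*Z**3 ↦ -3·1·1·27 = -81
Sum: F(5, 2, 3) = (-375) + (-50) + (-20) + (30) + (45) + (-8) + (24) + (-18) + (-81) = -453.
Reducing mod 7: -453 ≡ 2 (mod 7).
Since F(a, b, c) ≡ 2 ≠ 0 (mod 7), P does NOT lie on the curve.


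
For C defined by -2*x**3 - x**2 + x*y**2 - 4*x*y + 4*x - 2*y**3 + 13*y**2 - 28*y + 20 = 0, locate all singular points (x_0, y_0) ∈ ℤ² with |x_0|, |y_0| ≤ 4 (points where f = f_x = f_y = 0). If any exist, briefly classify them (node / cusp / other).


Singular points: {(0, 2)}; classification: node.

Compute partial derivatives:
  f_x = -6*x**2 - 2*x + y**2 - 4*y + 4.
  f_y = 2*x*y - 4*x - 6*y**2 + 26*y - 28.
Scan x_0 ∈ {−4, ..., 4}. For each x_0, f_y(x_0, y) is a polynomial in y; find its integer roots y ∈ {−4, ..., 4}, then test f_x and f at those candidates.
  x = -4: f_y(-4, y) = -6*y**2 + 18*y - 12; vanishes at y ∈ {1, 2}. (-4, 1): f_x = -87 ≠ 0; (-4, 2): f_x = -88 ≠ 0.
  x = -3: f_y(-3, y) = -6*y**2 + 20*y - 16; vanishes at y ∈ {2}. (-3, 2): f_x = -48 ≠ 0.
  x = -2: f_y(-2, y) = -6*y**2 + 22*y - 20; vanishes at y ∈ {2}. (-2, 2): f_x = -20 ≠ 0.
  x = -1: f_y(-1, y) = -6*y**2 + 24*y - 24; vanishes at y ∈ {2}. (-1, 2): f_x = -4 ≠ 0.
  x = 0: f_y(0, y) = -6*y**2 + 26*y - 28; vanishes at y ∈ {2}. (0, 2): f_x = 0, f = 0 — SINGULAR.
  x = 1: f_y(1, y) = -6*y**2 + 28*y - 32; vanishes at y ∈ {2}. (1, 2): f_x = -8 ≠ 0.
  x = 2: f_y(2, y) = -6*y**2 + 30*y - 36; vanishes at y ∈ {2, 3}. (2, 2): f_x = -28 ≠ 0; (2, 3): f_x = -27 ≠ 0.
  x = 3: f_y(3, y) = -6*y**2 + 32*y - 40; vanishes at y ∈ {2}. (3, 2): f_x = -60 ≠ 0.
  x = 4: f_y(4, y) = -6*y**2 + 34*y - 44; vanishes at y ∈ {2}. (4, 2): f_x = -104 ≠ 0.
Only singular point on the grid: (0, 2).
Classify: substitute x = 0 + u, y = 2 + v and expand: f = -2*u**3 - u**2 + u*v**2 - 2*v**3 + v**2.
No constant or linear terms (consistent with a singular point). Quadratic part: -u**2 + v**2. Cubic part: -2*u**3 + u*v**2 - 2*v**3.
The quadratic part v**2 - u**2 = (v − u)(v + u) splits into two distinct linear factors, so there are two distinct tangent lines y − 2 = ±(x − 0) — this is a node (ordinary double point).
Classification: node.


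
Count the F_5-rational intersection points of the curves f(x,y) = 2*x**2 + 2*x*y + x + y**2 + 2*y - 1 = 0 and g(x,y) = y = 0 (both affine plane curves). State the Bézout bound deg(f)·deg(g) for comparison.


Common zeros: {(3, 0), (4, 0)}; count = 2; Bézout bound = 2.

deg(f) = 2, deg(g) = 1, so Bézout bound = 2.
Scan x ∈ F_5. For each x, list the y ∈ F_5 with f(x, y) ≡ 0 and those with g(x, y) ≡ 0 (mod 5); the common zeros in that column are the intersection.
  x = 0: f ≡ 0 at y ∈ ∅; g ≡ 0 at y ∈ {0}; common: ∅.
  x = 1: f ≡ 0 at y ∈ ∅; g ≡ 0 at y ∈ {0}; common: ∅.
  x = 2: f ≡ 0 at y ∈ {2}; g ≡ 0 at y ∈ {0}; common: ∅.
  x = 3: f ≡ 0 at y ∈ {0, 2}; g ≡ 0 at y ∈ {0}; common: {0}.
  x = 4: f ≡ 0 at y ∈ {0}; g ≡ 0 at y ∈ {0}; common: {0}.
Collecting: common zeros = {(3, 0), (4, 0)}, so the count is 2.
Comparison with the Bézout bound: 2 ≤ 2 = deg(f)·deg(g), as expected for curves with no common component (the bound is attained).


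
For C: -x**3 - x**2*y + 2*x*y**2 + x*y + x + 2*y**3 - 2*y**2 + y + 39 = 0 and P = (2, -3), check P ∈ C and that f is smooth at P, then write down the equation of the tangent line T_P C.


Tangent line at P: 16*x + 41*y + 91 = 0.

Step 1: f(2, -3) = 0, so P lies on C.
Step 2: partial derivatives
  f_x(x, y) = -3*x**2 - 2*x*y + 2*y**2 + y + 1, f_y(x, y) = -x**2 + 4*x*y + x + 6*y**2 - 4*y + 1.
  f_x(P) = 16, f_y(P) = 41 (gradient nonzero, so P is smooth).
Step 3: tangent line at P: 16·(x − 2) + 41·(y − -3) = 0.
Expanding: 16*x + 41*y + 91 = 0.


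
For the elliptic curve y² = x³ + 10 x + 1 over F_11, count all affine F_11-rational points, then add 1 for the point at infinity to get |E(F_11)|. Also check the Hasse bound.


Affine points = {(0, 1), (0, 10), (1, 1), (1, 10), (3, 5), (3, 6), (5, 0), (10, 1), (10, 10)}; affine count = 9; |E(F_11)| = 10.

Discriminant check: Δ ∝ 4a³ + 27b² = 4·10³ + 27·1² = 4·1000 + 27·1 ≡ 1 (mod 11). Nonzero ⇒ E is nonsingular.
For each x ∈ F_11, compute rhs = x³ + 10·x + 1 mod 11, then count y ∈ F_11 with y² ≡ rhs.
  x = 0: rhs = 1, matching y values: 1, 10 (2 points).
  x = 1: rhs = 1, matching y values: 1, 10 (2 points).
  x = 2: rhs = 7, matching y values: none (0 points).
  x = 3: rhs = 3, matching y values: 5, 6 (2 points).
  x = 4: rhs = 6, matching y values: none (0 points).
  x = 5: rhs = 0, matching y values: 0 (1 points).
  x = 6: rhs = 2, matching y values: none (0 points).
  x = 7: rhs = 7, matching y values: none (0 points).
  x = 8: rhs = 10, matching y values: none (0 points).
  x = 9: rhs = 6, matching y values: none (0 points).
  x = 10: rhs = 1, matching y values: 1, 10 (2 points).
Total affine count: 9.
Full point count |E(F_11)| = 9 + 1 = 10.
Hasse bound: |10 − (11+1)| = |-2| = 2 ≤ 2√11 ≈ 6.6332 ✓.


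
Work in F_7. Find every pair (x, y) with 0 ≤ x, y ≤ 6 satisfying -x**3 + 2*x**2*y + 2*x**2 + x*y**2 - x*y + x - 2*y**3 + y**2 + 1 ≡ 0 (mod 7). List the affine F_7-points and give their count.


Affine F_7-points: {(0, 1), (0, 5), (3, 6), (5, 5), (6, 2), (6, 3)}; count = 6.

For each of the 49 pairs (x, y) ∈ F_7², evaluate f(x, y) mod 7. Record the zeros.
  x = 0: [0↦1, 1↦0, 2↦3, 3↦5, 4↦1, 5↦0, 6↦4]  zeros at y ∈ {1, 5}
  x = 1: [0↦3, 1↦4, 2↦4, 3↦5, 4↦2, 5↦4, 6↦6]  zeros at y ∈ ∅
  x = 2: [0↦3, 1↦3, 2↦4, 3↦1, 4↦3, 5↦5, 6↦2]  zeros at y ∈ ∅
  x = 3: [0↦2, 1↦5, 2↦4, 3↦1, 4↦5, 5↦4, 6↦0]  zeros at y ∈ {6}
  x = 4: [0↦1, 1↦4, 2↦5, 3↦6, 4↦2, 5↦2, 6↦1]  zeros at y ∈ ∅
  x = 5: [0↦1, 1↦1, 2↦1, 3↦3, 4↦2, 5↦0, 6↦6]  zeros at y ∈ {5}
  x = 6: [0↦3, 1↦4, 2↦0, 3↦0, 4↦6, 5↦6, 6↦2]  zeros at y ∈ {2, 3}
Collecting zeros: affine points = {(0, 1), (0, 5), (3, 6), (5, 5), (6, 2), (6, 3)}.
Total count |C(F_7)_aff| = 6.


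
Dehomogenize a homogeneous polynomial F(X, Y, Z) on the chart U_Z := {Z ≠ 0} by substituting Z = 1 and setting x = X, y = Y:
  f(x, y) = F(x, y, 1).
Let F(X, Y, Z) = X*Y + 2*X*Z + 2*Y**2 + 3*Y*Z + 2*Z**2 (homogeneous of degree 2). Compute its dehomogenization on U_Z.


f(x, y) = x*y + 2*x + 2*y**2 + 3*y + 2

On U_Z we set Z = 1. Each monomial c·X^i·Y^j·Z^k in F becomes c·x^i·y^j·1^k = c·x^i·y^j.
Substituting Z = 1: F(X, Y, 1) = x*y + 2*x + 2*y**2 + 3*y + 2.
Note: deg(f) ≤ deg(F) = 2; strict inequality happens when F is divisible by Z (lost terms).


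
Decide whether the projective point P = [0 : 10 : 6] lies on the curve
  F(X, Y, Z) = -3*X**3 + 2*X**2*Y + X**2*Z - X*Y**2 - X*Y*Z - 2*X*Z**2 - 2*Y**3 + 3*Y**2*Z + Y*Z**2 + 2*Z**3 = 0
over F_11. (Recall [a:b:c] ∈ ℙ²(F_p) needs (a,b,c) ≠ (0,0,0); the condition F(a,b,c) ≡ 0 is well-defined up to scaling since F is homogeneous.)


F(0,10,6) ≡ 9 (mod 11); P is NOT on the curve.

Evaluate F(0, 10, 6) term-by-term (mod 11).
  -3*X**3 ↦ -3·0·1·1 = 0
  2*X**2*Y ↦ 2·0·10·1 = 0
  X**2*Z ↦ 1·0·1·6 = 0
  -X*Y**2 ↦ -1·0·100·1 = 0
  -X*Y*Z ↦ -1·0·10·6 = 0
  -2*X*Z**2 ↦ -2·0·1·36 = 0
  -2*Y**3 ↦ -2·1·1000·1 = -2000
  3*Y**2*Z ↦ 3·1·100·6 = 1800
  Y*Z**2 ↦ 1·1·10·36 = 360
  2*Z**3 ↦ 2·1·1·216 = 432
Sum: F(0, 10, 6) = (0) + (0) + (0) + (0) + (0) + (0) + (-2000) + (1800) + (360) + (432) = 592.
Reducing mod 11: 592 ≡ 9 (mod 11).
Since F(a, b, c) ≡ 9 ≠ 0 (mod 11), P does NOT lie on the curve.


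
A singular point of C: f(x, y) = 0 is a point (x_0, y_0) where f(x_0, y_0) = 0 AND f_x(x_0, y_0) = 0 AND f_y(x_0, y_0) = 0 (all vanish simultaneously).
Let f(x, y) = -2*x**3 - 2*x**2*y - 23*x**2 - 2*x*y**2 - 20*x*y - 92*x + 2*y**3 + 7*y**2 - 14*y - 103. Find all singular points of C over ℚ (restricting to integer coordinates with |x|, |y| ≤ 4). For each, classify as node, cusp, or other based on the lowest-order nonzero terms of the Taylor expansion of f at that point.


Singular points: {(-3, -2)}; classification: node.

Compute partial derivatives:
  f_x = -6*x**2 - 4*x*y - 46*x - 2*y**2 - 20*y - 92.
  f_y = -2*x**2 - 4*x*y - 20*x + 6*y**2 + 14*y - 14.
Scan x_0 ∈ {−4, ..., 4}. For each x_0, f_y(x_0, y) is a polynomial in y; find its integer roots y ∈ {−4, ..., 4}, then test f_x and f at those candidates.
  x = -4: f_y(-4, y) = 6*y**2 + 30*y + 34; no integer root y with |y| ≤ 4.
  x = -3: f_y(-3, y) = 6*y**2 + 26*y + 28; vanishes at y ∈ {-2}. (-3, -2): f_x = 0, f = 0 — SINGULAR.
  x = -2: f_y(-2, y) = 6*y**2 + 22*y + 18; no integer root y with |y| ≤ 4.
  x = -1: f_y(-1, y) = 6*y**2 + 18*y + 4; no integer root y with |y| ≤ 4.
  x = 0: f_y(0, y) = 6*y**2 + 14*y - 14; no integer root y with |y| ≤ 4.
  x = 1: f_y(1, y) = 6*y**2 + 10*y - 36; no integer root y with |y| ≤ 4.
  x = 2: f_y(2, y) = 6*y**2 + 6*y - 62; no integer root y with |y| ≤ 4.
  x = 3: f_y(3, y) = 6*y**2 + 2*y - 92; no integer root y with |y| ≤ 4.
  x = 4: f_y(4, y) = 6*y**2 - 2*y - 126; no integer root y with |y| ≤ 4.
Only singular point on the grid: (-3, -2).
Classify: substitute x = -3 + u, y = -2 + v and expand: f = -2*u**3 - 2*u**2*v - u**2 - 2*u*v**2 + 2*v**3 + v**2.
No constant or linear terms (consistent with a singular point). Quadratic part: -u**2 + v**2. Cubic part: -2*u**3 - 2*u**2*v - 2*u*v**2 + 2*v**3.
The quadratic part v**2 - u**2 = (v − u)(v + u) splits into two distinct linear factors, so there are two distinct tangent lines y − -2 = ±(x − -3) — this is a node (ordinary double point).
Classification: node.


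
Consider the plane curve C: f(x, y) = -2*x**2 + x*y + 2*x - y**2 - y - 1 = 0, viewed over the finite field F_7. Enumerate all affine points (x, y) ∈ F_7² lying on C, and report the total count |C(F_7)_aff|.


Affine F_7-points: {(0, 2), (0, 4), (2, 2), (2, 6), (3, 4), (3, 5), (4, 5)}; count = 7.

For each of the 49 pairs (x, y) ∈ F_7², evaluate f(x, y) mod 7. Record the zeros.
  x = 0: [0↦6, 1↦4, 2↦0, 3↦1, 4↦0, 5↦4, 6↦6]  zeros at y ∈ {2, 4}
  x = 1: [0↦6, 1↦5, 2↦2, 3↦4, 4↦4, 5↦2, 6↦5]  zeros at y ∈ ∅
  x = 2: [0↦2, 1↦2, 2↦0, 3↦3, 4↦4, 5↦3, 6↦0]  zeros at y ∈ {2, 6}
  x = 3: [0↦1, 1↦2, 2↦1, 3↦5, 4↦0, 5↦0, 6↦5]  zeros at y ∈ {4, 5}
  x = 4: [0↦3, 1↦5, 2↦5, 3↦3, 4↦6, 5↦0, 6↦6]  zeros at y ∈ {5}
  x = 5: [0↦1, 1↦4, 2↦5, 3↦4, 4↦1, 5↦3, 6↦3]  zeros at y ∈ ∅
  x = 6: [0↦2, 1↦6, 2↦1, 3↦1, 4↦6, 5↦2, 6↦3]  zeros at y ∈ ∅
Collecting zeros: affine points = {(0, 2), (0, 4), (2, 2), (2, 6), (3, 4), (3, 5), (4, 5)}.
Total count |C(F_7)_aff| = 7.


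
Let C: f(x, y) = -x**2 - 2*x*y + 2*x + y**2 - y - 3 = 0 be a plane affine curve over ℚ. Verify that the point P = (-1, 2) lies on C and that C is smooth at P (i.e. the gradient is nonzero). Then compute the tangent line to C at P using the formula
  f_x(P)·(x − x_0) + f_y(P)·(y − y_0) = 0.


Tangent line at P: 5*y - 10 = 0.

Step 1: f(-1, 2) = 0, so P lies on C.
Step 2: partial derivatives
  f_x(x, y) = -2*x - 2*y + 2, f_y(x, y) = -2*x + 2*y - 1.
  f_x(P) = 0, f_y(P) = 5 (gradient nonzero, so P is smooth).
Step 3: tangent line at P: 0·(x − -1) + 5·(y − 2) = 0.
Expanding: 5*y - 10 = 0.


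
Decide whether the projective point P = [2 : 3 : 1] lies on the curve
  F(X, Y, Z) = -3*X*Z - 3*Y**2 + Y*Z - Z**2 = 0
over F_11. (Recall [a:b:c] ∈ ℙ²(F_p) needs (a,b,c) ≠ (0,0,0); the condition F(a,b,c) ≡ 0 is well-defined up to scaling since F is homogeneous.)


F(2,3,1) ≡ 2 (mod 11); P is NOT on the curve.

Evaluate F(2, 3, 1) term-by-term (mod 11).
  -3*X*Z ↦ -3·2·1·1 = -6
  -3*Y**2 ↦ -3·1·9·1 = -27
  Y*Z ↦ 1·1·3·1 = 3
  -Z**2 ↦ -1·1·1·1 = -1
Sum: F(2, 3, 1) = (-6) + (-27) + (3) + (-1) = -31.
Reducing mod 11: -31 ≡ 2 (mod 11).
Since F(a, b, c) ≡ 2 ≠ 0 (mod 11), P does NOT lie on the curve.


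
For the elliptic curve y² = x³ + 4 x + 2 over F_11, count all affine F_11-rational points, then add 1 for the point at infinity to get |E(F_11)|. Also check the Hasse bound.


Affine points = {(4, 4), (4, 7), (5, 2), (5, 9), (6, 0)}; affine count = 5; |E(F_11)| = 6.

Discriminant check: Δ ∝ 4a³ + 27b² = 4·4³ + 27·2² = 4·64 + 27·4 ≡ 1 (mod 11). Nonzero ⇒ E is nonsingular.
For each x ∈ F_11, compute rhs = x³ + 4·x + 2 mod 11, then count y ∈ F_11 with y² ≡ rhs.
  x = 0: rhs = 2, matching y values: none (0 points).
  x = 1: rhs = 7, matching y values: none (0 points).
  x = 2: rhs = 7, matching y values: none (0 points).
  x = 3: rhs = 8, matching y values: none (0 points).
  x = 4: rhs = 5, matching y values: 4, 7 (2 points).
  x = 5: rhs = 4, matching y values: 2, 9 (2 points).
  x = 6: rhs = 0, matching y values: 0 (1 points).
  x = 7: rhs = 10, matching y values: none (0 points).
  x = 8: rhs = 7, matching y values: none (0 points).
  x = 9: rhs = 8, matching y values: none (0 points).
  x = 10: rhs = 8, matching y values: none (0 points).
Total affine count: 5.
Full point count |E(F_11)| = 5 + 1 = 6.
Hasse bound: |6 − (11+1)| = |-6| = 6 ≤ 2√11 ≈ 6.6332 ✓.


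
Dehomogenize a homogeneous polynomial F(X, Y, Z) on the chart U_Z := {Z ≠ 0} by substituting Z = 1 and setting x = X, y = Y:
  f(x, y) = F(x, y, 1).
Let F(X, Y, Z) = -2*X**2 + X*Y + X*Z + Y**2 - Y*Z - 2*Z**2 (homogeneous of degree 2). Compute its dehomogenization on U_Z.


f(x, y) = -2*x**2 + x*y + x + y**2 - y - 2

On U_Z we set Z = 1. Each monomial c·X^i·Y^j·Z^k in F becomes c·x^i·y^j·1^k = c·x^i·y^j.
Substituting Z = 1: F(X, Y, 1) = -2*x**2 + x*y + x + y**2 - y - 2.
Note: deg(f) ≤ deg(F) = 2; strict inequality happens when F is divisible by Z (lost terms).
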